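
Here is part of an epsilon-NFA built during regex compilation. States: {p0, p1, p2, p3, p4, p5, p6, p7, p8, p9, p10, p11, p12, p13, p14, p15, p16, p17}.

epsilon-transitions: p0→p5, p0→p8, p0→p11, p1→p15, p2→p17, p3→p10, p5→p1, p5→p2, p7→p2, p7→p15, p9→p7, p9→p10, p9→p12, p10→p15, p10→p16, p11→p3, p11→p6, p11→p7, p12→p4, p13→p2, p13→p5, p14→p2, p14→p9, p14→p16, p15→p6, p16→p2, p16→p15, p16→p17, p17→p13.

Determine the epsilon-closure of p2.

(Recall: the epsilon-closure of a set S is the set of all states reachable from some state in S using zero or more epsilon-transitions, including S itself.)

{p1, p2, p5, p6, p13, p15, p17}

Start with {p2}.
From p2 via epsilon: add p17.
From p17 via epsilon: add p13.
From p13 via epsilon: add p5.
From p5 via epsilon: add p1.
From p1 via epsilon: add p15.
From p15 via epsilon: add p6.
No new states can be added; the closed set is {p1, p2, p5, p6, p13, p15, p17}.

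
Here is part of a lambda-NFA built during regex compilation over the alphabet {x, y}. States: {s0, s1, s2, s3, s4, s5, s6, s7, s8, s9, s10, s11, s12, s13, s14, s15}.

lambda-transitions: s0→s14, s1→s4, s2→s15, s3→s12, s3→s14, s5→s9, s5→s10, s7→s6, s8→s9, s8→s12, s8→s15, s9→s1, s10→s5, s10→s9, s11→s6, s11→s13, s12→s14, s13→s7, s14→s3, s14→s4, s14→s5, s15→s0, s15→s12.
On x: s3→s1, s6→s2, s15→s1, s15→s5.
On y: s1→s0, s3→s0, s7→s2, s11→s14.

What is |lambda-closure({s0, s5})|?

9

Start with {s0, s5}.
From s0 via lambda: add s14.
From s5 via lambda: add s9, s10.
From s9 via lambda: add s1.
From s14 via lambda: add s3, s4.
From s3 via lambda: add s12.
lambda-closure = {s0, s1, s3, s4, s5, s9, s10, s12, s14}, which has 9 states.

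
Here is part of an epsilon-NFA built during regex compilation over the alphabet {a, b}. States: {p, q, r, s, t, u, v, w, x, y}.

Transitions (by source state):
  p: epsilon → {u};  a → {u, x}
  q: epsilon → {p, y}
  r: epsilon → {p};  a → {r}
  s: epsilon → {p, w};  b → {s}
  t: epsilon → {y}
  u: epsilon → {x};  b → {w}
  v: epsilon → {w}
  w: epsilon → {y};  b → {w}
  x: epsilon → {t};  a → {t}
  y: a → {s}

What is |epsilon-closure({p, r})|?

6

Start with {p, r}.
From p via epsilon: add u.
From u via epsilon: add x.
From x via epsilon: add t.
From t via epsilon: add y.
epsilon-closure = {p, r, t, u, x, y}, which has 6 states.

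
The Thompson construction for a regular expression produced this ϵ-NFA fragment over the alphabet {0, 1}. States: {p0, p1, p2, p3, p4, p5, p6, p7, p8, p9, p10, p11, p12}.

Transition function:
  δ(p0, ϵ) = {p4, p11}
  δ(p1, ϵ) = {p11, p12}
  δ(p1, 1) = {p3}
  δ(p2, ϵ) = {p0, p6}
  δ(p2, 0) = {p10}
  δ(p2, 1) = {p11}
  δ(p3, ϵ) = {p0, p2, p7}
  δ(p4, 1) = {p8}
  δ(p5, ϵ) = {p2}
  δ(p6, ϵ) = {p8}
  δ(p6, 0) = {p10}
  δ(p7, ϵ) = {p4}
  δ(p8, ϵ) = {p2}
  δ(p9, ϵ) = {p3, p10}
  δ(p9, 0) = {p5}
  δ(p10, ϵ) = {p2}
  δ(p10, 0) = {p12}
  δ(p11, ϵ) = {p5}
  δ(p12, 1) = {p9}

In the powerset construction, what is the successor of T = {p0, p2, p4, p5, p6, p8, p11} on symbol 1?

p2 on 1 → {p11}.
p4 on 1 → {p8}.
No 1-transition from p0, p5, p6, p8, p11.
Union after reading 1: {p8, p11}.
Now take the ϵ-closure:
From p8 via ϵ: add p2.
From p11 via ϵ: add p5.
From p2 via ϵ: add p0, p6.
From p0 via ϵ: add p4.
No new states can be added; the closed set is {p0, p2, p4, p5, p6, p8, p11}.

{p0, p2, p4, p5, p6, p8, p11}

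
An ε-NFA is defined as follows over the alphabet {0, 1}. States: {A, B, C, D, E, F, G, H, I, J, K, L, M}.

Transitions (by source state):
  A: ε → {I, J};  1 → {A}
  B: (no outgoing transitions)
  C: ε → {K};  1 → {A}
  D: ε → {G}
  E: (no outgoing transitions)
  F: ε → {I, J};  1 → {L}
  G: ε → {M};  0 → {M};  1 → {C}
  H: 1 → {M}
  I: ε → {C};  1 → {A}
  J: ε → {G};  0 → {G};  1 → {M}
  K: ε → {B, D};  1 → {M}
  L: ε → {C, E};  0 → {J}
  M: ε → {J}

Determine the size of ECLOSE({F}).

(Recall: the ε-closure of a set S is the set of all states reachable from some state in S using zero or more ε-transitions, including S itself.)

9

Start with {F}.
From F via ε: add I, J.
From I via ε: add C.
From J via ε: add G.
From C via ε: add K.
From G via ε: add M.
From K via ε: add B, D.
ε-closure = {B, C, D, F, G, I, J, K, M}, which has 9 states.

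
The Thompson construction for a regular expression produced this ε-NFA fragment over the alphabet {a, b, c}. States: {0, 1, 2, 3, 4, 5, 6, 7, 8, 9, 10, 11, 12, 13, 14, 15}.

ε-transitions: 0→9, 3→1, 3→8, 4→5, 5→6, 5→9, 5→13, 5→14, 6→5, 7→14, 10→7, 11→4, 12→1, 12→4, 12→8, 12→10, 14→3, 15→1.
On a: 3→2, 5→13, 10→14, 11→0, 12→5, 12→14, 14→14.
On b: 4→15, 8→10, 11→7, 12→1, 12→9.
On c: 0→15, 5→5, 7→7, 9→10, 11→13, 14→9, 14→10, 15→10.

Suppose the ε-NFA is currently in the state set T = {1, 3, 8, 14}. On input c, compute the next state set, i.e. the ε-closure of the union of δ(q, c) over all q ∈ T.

14 on c → {9, 10}.
No c-transition from 1, 3, 8.
Union after reading c: {9, 10}.
Now take the ε-closure:
From 10 via ε: add 7.
From 7 via ε: add 14.
From 14 via ε: add 3.
From 3 via ε: add 1, 8.
No new states can be added; the closed set is {1, 3, 7, 8, 9, 10, 14}.

{1, 3, 7, 8, 9, 10, 14}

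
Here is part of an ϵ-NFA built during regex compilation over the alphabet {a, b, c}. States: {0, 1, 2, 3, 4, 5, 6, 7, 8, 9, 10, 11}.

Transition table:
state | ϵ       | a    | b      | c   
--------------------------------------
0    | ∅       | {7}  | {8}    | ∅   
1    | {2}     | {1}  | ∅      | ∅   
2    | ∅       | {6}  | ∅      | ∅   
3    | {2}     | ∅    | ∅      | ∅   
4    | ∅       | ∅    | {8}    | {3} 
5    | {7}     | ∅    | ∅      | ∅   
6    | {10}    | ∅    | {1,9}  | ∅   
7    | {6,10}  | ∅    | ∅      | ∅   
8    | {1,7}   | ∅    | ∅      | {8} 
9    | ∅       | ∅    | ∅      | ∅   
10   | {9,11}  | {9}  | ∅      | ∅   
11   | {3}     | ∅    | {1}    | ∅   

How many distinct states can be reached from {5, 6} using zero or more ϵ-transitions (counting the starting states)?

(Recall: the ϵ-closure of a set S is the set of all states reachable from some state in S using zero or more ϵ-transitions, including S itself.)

8

Start with {5, 6}.
From 5 via ϵ: add 7.
From 6 via ϵ: add 10.
From 10 via ϵ: add 9, 11.
From 11 via ϵ: add 3.
From 3 via ϵ: add 2.
ϵ-closure = {2, 3, 5, 6, 7, 9, 10, 11}, which has 8 states.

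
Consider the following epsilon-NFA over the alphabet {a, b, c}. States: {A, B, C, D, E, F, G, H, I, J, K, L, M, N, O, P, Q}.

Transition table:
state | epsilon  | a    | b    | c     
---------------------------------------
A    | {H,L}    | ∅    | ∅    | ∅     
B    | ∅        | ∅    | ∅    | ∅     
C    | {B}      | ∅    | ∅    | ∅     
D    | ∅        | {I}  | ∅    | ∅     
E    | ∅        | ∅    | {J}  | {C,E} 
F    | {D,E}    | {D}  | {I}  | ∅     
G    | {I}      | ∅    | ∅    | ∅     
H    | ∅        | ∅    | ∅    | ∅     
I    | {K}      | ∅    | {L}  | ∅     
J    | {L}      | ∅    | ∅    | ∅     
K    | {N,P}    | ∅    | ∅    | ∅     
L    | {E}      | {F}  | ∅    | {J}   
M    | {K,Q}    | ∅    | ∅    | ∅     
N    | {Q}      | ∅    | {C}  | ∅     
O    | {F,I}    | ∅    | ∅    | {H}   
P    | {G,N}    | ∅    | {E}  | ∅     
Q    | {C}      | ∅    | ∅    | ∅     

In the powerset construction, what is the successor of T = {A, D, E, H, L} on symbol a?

{B, C, D, E, F, G, I, K, N, P, Q}

D on a → {I}.
L on a → {F}.
No a-transition from A, E, H.
Union after reading a: {F, I}.
Now take the epsilon-closure:
From F via epsilon: add D, E.
From I via epsilon: add K.
From K via epsilon: add N, P.
From N via epsilon: add Q.
From P via epsilon: add G.
From Q via epsilon: add C.
From C via epsilon: add B.
No new states can be added; the closed set is {B, C, D, E, F, G, I, K, N, P, Q}.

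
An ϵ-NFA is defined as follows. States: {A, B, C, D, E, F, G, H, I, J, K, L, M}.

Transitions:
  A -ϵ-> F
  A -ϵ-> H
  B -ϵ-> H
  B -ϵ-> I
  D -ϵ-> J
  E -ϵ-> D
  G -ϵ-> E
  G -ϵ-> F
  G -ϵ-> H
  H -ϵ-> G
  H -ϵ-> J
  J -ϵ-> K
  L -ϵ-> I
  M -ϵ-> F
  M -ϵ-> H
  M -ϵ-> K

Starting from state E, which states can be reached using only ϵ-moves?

{D, E, J, K}

Start with {E}.
From E via ϵ: add D.
From D via ϵ: add J.
From J via ϵ: add K.
No new states can be added; the closed set is {D, E, J, K}.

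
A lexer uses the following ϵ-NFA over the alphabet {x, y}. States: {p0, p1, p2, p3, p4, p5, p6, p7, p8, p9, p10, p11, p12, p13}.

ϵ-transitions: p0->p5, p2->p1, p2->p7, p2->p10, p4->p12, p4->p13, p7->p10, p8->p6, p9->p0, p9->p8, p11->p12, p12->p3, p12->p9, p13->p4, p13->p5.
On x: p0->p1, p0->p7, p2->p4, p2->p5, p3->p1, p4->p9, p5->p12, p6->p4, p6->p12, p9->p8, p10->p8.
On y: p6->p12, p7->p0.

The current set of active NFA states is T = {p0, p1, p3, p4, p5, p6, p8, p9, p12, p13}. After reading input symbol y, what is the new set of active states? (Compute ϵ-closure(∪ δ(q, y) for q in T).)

p6 on y → {p12}.
No y-transition from p0, p1, p3, p4, p5, p8, p9, p12, p13.
Union after reading y: {p12}.
Now take the ϵ-closure:
From p12 via ϵ: add p3, p9.
From p9 via ϵ: add p0, p8.
From p0 via ϵ: add p5.
From p8 via ϵ: add p6.
No new states can be added; the closed set is {p0, p3, p5, p6, p8, p9, p12}.

{p0, p3, p5, p6, p8, p9, p12}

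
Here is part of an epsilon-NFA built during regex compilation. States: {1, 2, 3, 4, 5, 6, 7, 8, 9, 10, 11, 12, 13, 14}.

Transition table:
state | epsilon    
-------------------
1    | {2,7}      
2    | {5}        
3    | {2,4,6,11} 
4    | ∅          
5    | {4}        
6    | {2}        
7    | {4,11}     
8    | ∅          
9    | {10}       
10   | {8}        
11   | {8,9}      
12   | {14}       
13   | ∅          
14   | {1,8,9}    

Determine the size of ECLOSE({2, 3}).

Start with {2, 3}.
From 2 via epsilon: add 5.
From 3 via epsilon: add 4, 6, 11.
From 11 via epsilon: add 8, 9.
From 9 via epsilon: add 10.
epsilon-closure = {2, 3, 4, 5, 6, 8, 9, 10, 11}, which has 9 states.

9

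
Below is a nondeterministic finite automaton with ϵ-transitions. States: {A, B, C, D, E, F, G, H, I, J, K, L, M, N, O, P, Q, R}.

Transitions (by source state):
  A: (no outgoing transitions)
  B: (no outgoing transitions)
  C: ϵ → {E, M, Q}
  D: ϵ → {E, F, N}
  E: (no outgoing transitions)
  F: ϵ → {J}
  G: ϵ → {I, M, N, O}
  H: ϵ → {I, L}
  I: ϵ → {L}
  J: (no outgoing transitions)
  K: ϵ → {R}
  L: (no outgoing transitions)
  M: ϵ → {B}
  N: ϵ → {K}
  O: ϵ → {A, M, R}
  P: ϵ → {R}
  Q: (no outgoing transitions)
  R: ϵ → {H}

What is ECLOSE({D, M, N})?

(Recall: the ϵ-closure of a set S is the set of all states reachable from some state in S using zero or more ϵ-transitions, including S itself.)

{B, D, E, F, H, I, J, K, L, M, N, R}

Start with {D, M, N}.
From D via ϵ: add E, F.
From M via ϵ: add B.
From N via ϵ: add K.
From F via ϵ: add J.
From K via ϵ: add R.
From R via ϵ: add H.
From H via ϵ: add I, L.
No new states can be added; the closed set is {B, D, E, F, H, I, J, K, L, M, N, R}.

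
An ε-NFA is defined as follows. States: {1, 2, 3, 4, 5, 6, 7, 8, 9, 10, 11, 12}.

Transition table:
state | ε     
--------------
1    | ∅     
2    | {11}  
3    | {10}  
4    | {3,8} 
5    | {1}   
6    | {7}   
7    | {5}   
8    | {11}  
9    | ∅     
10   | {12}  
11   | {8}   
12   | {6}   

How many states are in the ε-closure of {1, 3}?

Start with {1, 3}.
From 3 via ε: add 10.
From 10 via ε: add 12.
From 12 via ε: add 6.
From 6 via ε: add 7.
From 7 via ε: add 5.
ε-closure = {1, 3, 5, 6, 7, 10, 12}, which has 7 states.

7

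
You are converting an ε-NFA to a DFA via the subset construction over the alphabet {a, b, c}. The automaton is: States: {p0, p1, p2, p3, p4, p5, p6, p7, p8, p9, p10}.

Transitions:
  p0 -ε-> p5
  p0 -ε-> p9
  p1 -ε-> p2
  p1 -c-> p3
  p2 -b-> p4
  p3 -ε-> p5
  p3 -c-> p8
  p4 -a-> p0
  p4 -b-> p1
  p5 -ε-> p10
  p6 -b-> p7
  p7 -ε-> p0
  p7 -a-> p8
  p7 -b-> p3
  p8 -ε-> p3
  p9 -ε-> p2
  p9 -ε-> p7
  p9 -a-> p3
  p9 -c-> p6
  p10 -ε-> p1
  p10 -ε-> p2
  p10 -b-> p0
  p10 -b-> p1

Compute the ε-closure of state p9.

{p0, p1, p2, p5, p7, p9, p10}

Start with {p9}.
From p9 via ε: add p2, p7.
From p7 via ε: add p0.
From p0 via ε: add p5.
From p5 via ε: add p10.
From p10 via ε: add p1.
No new states can be added; the closed set is {p0, p1, p2, p5, p7, p9, p10}.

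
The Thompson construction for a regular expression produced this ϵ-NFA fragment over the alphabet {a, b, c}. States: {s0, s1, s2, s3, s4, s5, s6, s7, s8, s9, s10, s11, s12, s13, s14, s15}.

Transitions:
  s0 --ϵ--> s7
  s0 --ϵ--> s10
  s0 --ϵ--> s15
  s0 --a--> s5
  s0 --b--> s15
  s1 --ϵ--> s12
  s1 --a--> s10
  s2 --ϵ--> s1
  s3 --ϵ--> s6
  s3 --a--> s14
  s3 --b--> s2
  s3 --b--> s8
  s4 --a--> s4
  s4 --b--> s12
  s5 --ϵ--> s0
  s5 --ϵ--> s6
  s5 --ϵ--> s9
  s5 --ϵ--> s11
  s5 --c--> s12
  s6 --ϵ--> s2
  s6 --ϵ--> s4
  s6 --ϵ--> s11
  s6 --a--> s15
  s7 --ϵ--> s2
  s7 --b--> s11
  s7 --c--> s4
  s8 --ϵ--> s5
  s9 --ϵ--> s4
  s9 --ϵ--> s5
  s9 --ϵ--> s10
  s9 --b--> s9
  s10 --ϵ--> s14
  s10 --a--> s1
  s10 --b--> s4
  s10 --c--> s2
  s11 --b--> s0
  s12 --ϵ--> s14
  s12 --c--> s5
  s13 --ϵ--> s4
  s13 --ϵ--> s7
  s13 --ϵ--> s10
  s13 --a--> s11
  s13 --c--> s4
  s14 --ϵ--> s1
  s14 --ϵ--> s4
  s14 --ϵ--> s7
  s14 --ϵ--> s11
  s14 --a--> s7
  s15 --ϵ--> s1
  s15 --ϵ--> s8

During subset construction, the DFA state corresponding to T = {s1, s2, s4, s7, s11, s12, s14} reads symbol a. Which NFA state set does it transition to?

{s1, s2, s4, s7, s10, s11, s12, s14}

s1 on a → {s10}.
s4 on a → {s4}.
s14 on a → {s7}.
No a-transition from s2, s7, s11, s12.
Union after reading a: {s4, s7, s10}.
Now take the ϵ-closure:
From s7 via ϵ: add s2.
From s10 via ϵ: add s14.
From s2 via ϵ: add s1.
From s14 via ϵ: add s11.
From s1 via ϵ: add s12.
No new states can be added; the closed set is {s1, s2, s4, s7, s10, s11, s12, s14}.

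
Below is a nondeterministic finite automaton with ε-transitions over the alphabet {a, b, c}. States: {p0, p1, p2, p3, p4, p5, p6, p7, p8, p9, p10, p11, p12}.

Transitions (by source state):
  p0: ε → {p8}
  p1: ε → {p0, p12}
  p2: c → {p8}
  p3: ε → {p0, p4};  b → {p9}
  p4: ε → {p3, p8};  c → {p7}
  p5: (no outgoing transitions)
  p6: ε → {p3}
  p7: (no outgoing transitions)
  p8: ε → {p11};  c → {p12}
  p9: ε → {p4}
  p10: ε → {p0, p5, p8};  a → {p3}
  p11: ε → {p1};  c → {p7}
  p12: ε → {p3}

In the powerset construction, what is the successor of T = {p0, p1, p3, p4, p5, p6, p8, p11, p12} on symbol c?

p4 on c → {p7}.
p8 on c → {p12}.
p11 on c → {p7}.
No c-transition from p0, p1, p3, p5, p6, p12.
Union after reading c: {p7, p12}.
Now take the ε-closure:
From p12 via ε: add p3.
From p3 via ε: add p0, p4.
From p0 via ε: add p8.
From p8 via ε: add p11.
From p11 via ε: add p1.
No new states can be added; the closed set is {p0, p1, p3, p4, p7, p8, p11, p12}.

{p0, p1, p3, p4, p7, p8, p11, p12}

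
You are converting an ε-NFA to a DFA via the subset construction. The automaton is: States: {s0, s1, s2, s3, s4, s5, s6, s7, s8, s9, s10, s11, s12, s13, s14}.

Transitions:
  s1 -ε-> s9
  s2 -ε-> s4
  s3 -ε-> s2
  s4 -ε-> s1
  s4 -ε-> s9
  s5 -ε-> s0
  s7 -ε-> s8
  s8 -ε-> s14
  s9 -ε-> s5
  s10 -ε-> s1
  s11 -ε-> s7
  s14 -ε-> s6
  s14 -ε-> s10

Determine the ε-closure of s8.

Start with {s8}.
From s8 via ε: add s14.
From s14 via ε: add s6, s10.
From s10 via ε: add s1.
From s1 via ε: add s9.
From s9 via ε: add s5.
From s5 via ε: add s0.
No new states can be added; the closed set is {s0, s1, s5, s6, s8, s9, s10, s14}.

{s0, s1, s5, s6, s8, s9, s10, s14}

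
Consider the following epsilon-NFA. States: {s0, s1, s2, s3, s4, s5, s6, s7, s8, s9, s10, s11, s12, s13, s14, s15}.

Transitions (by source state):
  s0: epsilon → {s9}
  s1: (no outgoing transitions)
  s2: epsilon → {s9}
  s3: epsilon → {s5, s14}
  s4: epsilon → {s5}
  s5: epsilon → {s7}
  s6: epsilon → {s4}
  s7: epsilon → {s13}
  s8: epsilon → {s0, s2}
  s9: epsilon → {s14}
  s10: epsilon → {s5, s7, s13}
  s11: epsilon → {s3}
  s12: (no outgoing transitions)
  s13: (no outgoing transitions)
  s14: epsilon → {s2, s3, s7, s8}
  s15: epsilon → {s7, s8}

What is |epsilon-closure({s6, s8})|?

11

Start with {s6, s8}.
From s6 via epsilon: add s4.
From s8 via epsilon: add s0, s2.
From s0 via epsilon: add s9.
From s4 via epsilon: add s5.
From s5 via epsilon: add s7.
From s9 via epsilon: add s14.
From s7 via epsilon: add s13.
From s14 via epsilon: add s3.
epsilon-closure = {s0, s2, s3, s4, s5, s6, s7, s8, s9, s13, s14}, which has 11 states.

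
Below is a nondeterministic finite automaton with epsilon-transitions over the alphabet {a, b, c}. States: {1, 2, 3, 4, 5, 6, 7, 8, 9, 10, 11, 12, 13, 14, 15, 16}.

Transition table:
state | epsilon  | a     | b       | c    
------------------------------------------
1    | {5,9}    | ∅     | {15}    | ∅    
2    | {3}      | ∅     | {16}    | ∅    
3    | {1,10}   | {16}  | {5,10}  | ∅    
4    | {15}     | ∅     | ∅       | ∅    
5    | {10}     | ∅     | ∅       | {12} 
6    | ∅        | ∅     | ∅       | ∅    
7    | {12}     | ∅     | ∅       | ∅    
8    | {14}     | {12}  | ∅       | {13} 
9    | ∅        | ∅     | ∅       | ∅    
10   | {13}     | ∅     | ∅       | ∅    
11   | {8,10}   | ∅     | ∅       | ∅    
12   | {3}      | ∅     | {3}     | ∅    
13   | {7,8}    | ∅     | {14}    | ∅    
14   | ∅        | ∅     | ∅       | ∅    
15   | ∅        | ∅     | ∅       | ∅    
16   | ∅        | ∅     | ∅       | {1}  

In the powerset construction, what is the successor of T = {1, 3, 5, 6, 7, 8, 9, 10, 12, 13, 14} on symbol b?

1 on b → {15}.
3 on b → {5, 10}.
12 on b → {3}.
13 on b → {14}.
No b-transition from 5, 6, 7, 8, 9, 10, 14.
Union after reading b: {3, 5, 10, 14, 15}.
Now take the epsilon-closure:
From 3 via epsilon: add 1.
From 10 via epsilon: add 13.
From 1 via epsilon: add 9.
From 13 via epsilon: add 7, 8.
From 7 via epsilon: add 12.
No new states can be added; the closed set is {1, 3, 5, 7, 8, 9, 10, 12, 13, 14, 15}.

{1, 3, 5, 7, 8, 9, 10, 12, 13, 14, 15}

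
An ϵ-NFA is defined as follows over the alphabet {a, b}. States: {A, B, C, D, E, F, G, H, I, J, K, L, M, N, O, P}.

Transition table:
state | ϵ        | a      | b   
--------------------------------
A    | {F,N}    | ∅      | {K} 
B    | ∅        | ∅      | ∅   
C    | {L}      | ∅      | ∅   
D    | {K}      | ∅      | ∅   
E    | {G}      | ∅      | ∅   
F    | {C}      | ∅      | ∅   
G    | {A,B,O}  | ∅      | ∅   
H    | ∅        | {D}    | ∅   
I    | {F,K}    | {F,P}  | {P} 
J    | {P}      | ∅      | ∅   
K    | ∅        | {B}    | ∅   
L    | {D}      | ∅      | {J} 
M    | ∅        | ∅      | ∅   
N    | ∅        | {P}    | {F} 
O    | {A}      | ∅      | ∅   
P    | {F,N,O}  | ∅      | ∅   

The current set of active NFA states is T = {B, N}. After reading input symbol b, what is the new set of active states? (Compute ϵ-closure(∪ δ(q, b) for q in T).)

N on b → {F}.
No b-transition from B.
Union after reading b: {F}.
Now take the ϵ-closure:
From F via ϵ: add C.
From C via ϵ: add L.
From L via ϵ: add D.
From D via ϵ: add K.
No new states can be added; the closed set is {C, D, F, K, L}.

{C, D, F, K, L}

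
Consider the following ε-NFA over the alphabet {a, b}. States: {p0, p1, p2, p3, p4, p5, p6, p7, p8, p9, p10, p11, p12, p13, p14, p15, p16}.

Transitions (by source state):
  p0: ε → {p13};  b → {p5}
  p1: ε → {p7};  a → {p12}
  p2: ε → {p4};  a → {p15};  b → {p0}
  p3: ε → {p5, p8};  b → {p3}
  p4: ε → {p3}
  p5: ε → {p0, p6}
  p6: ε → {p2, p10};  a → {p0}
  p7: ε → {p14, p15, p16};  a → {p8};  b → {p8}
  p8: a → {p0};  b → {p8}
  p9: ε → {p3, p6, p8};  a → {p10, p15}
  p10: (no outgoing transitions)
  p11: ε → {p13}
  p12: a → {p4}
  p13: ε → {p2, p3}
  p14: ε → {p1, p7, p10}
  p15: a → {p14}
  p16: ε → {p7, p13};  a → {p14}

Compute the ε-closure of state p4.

Start with {p4}.
From p4 via ε: add p3.
From p3 via ε: add p5, p8.
From p5 via ε: add p0, p6.
From p0 via ε: add p13.
From p6 via ε: add p2, p10.
No new states can be added; the closed set is {p0, p2, p3, p4, p5, p6, p8, p10, p13}.

{p0, p2, p3, p4, p5, p6, p8, p10, p13}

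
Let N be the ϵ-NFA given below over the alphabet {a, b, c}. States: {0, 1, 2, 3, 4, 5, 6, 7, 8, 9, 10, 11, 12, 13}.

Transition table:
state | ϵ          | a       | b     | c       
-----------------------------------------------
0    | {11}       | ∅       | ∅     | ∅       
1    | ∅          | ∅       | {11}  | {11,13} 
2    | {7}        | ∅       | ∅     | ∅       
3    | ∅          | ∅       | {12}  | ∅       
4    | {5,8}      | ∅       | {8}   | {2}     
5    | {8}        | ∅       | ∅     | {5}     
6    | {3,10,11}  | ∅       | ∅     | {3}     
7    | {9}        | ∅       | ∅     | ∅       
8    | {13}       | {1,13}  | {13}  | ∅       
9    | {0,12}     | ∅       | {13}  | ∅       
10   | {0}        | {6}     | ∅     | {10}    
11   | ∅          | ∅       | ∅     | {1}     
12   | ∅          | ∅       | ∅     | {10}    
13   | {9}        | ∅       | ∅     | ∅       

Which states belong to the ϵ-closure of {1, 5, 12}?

{0, 1, 5, 8, 9, 11, 12, 13}

Start with {1, 5, 12}.
From 5 via ϵ: add 8.
From 8 via ϵ: add 13.
From 13 via ϵ: add 9.
From 9 via ϵ: add 0.
From 0 via ϵ: add 11.
No new states can be added; the closed set is {0, 1, 5, 8, 9, 11, 12, 13}.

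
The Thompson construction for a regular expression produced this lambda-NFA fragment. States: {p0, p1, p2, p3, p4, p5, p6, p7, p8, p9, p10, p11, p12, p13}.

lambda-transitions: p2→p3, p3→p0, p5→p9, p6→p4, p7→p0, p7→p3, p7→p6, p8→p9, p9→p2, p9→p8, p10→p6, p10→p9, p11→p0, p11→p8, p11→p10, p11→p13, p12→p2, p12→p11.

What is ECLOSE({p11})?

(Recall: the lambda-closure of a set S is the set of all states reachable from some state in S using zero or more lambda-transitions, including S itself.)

Start with {p11}.
From p11 via lambda: add p0, p8, p10, p13.
From p8 via lambda: add p9.
From p10 via lambda: add p6.
From p6 via lambda: add p4.
From p9 via lambda: add p2.
From p2 via lambda: add p3.
No new states can be added; the closed set is {p0, p2, p3, p4, p6, p8, p9, p10, p11, p13}.

{p0, p2, p3, p4, p6, p8, p9, p10, p11, p13}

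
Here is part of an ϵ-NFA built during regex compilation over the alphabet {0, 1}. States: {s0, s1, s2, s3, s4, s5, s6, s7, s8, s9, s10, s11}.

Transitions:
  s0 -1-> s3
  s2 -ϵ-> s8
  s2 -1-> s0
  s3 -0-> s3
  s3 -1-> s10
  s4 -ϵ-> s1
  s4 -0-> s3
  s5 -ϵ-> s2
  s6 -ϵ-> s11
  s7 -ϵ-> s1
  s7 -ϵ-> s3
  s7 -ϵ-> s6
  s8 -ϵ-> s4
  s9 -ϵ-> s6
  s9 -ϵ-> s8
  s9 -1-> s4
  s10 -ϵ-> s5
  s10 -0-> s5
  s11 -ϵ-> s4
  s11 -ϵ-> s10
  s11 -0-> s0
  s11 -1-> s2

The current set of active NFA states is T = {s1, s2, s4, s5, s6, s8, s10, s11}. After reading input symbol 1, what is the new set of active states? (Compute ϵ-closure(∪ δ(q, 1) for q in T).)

{s0, s1, s2, s4, s8}

s2 on 1 → {s0}.
s11 on 1 → {s2}.
No 1-transition from s1, s4, s5, s6, s8, s10.
Union after reading 1: {s0, s2}.
Now take the ϵ-closure:
From s2 via ϵ: add s8.
From s8 via ϵ: add s4.
From s4 via ϵ: add s1.
No new states can be added; the closed set is {s0, s1, s2, s4, s8}.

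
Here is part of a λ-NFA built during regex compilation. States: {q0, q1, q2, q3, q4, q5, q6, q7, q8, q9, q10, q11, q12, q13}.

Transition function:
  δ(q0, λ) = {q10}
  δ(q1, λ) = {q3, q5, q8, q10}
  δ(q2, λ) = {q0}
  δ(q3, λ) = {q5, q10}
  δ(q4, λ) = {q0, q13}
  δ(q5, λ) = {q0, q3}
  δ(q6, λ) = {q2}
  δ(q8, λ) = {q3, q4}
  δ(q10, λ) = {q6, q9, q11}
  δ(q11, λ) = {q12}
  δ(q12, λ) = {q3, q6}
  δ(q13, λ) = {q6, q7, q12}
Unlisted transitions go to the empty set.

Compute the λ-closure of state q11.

{q0, q2, q3, q5, q6, q9, q10, q11, q12}

Start with {q11}.
From q11 via λ: add q12.
From q12 via λ: add q3, q6.
From q3 via λ: add q5, q10.
From q6 via λ: add q2.
From q2 via λ: add q0.
From q10 via λ: add q9.
No new states can be added; the closed set is {q0, q2, q3, q5, q6, q9, q10, q11, q12}.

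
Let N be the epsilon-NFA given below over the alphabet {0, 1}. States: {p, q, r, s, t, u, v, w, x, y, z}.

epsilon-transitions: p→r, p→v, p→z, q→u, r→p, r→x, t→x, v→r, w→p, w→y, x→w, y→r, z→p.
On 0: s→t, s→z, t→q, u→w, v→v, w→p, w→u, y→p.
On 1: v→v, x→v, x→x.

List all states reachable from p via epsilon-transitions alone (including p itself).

{p, r, v, w, x, y, z}

Start with {p}.
From p via epsilon: add r, v, z.
From r via epsilon: add x.
From x via epsilon: add w.
From w via epsilon: add y.
No new states can be added; the closed set is {p, r, v, w, x, y, z}.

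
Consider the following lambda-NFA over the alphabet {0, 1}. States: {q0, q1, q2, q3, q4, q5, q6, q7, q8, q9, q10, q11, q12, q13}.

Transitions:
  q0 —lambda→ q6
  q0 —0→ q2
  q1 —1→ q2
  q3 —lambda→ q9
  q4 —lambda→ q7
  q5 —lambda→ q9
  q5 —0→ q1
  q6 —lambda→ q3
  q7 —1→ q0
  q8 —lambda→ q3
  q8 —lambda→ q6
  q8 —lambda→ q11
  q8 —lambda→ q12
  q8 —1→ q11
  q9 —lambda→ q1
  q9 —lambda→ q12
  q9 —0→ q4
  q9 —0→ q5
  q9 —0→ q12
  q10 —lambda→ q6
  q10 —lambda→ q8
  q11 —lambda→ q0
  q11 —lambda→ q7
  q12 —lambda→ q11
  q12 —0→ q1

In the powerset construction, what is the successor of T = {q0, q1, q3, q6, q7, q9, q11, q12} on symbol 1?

{q0, q1, q2, q3, q6, q7, q9, q11, q12}

q1 on 1 → {q2}.
q7 on 1 → {q0}.
No 1-transition from q0, q3, q6, q9, q11, q12.
Union after reading 1: {q0, q2}.
Now take the lambda-closure:
From q0 via lambda: add q6.
From q6 via lambda: add q3.
From q3 via lambda: add q9.
From q9 via lambda: add q1, q12.
From q12 via lambda: add q11.
From q11 via lambda: add q7.
No new states can be added; the closed set is {q0, q1, q2, q3, q6, q7, q9, q11, q12}.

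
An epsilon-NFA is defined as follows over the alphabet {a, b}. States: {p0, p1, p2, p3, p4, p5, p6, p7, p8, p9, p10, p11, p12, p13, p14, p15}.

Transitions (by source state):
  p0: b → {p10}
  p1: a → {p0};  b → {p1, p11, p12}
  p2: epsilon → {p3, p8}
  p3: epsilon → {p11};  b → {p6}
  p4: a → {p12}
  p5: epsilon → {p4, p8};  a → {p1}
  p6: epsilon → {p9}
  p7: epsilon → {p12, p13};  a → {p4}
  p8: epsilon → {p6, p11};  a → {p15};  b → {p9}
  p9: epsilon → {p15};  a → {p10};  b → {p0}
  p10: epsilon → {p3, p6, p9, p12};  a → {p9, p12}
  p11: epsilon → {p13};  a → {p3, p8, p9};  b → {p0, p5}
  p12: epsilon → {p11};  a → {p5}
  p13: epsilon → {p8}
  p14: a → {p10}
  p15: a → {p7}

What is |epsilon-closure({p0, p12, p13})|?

Start with {p0, p12, p13}.
From p12 via epsilon: add p11.
From p13 via epsilon: add p8.
From p8 via epsilon: add p6.
From p6 via epsilon: add p9.
From p9 via epsilon: add p15.
epsilon-closure = {p0, p6, p8, p9, p11, p12, p13, p15}, which has 8 states.

8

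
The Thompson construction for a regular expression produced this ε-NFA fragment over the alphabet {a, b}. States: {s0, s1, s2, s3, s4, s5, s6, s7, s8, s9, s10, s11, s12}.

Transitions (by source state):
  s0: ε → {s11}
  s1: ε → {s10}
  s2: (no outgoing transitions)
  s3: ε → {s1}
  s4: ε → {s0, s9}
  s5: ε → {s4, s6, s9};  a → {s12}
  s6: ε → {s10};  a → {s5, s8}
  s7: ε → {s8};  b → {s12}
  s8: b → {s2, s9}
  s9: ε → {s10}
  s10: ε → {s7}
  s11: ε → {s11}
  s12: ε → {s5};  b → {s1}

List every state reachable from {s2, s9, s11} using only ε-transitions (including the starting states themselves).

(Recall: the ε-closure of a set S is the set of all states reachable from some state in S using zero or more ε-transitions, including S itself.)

Start with {s2, s9, s11}.
From s9 via ε: add s10.
From s10 via ε: add s7.
From s7 via ε: add s8.
No new states can be added; the closed set is {s2, s7, s8, s9, s10, s11}.

{s2, s7, s8, s9, s10, s11}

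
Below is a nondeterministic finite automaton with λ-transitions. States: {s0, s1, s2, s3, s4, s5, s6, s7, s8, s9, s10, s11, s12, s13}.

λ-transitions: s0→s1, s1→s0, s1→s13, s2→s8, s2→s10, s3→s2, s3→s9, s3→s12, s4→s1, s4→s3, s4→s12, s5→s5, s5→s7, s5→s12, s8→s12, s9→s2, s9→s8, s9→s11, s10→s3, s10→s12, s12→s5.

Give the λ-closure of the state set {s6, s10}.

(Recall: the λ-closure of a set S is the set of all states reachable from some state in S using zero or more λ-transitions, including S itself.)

{s2, s3, s5, s6, s7, s8, s9, s10, s11, s12}

Start with {s6, s10}.
From s10 via λ: add s3, s12.
From s3 via λ: add s2, s9.
From s12 via λ: add s5.
From s2 via λ: add s8.
From s5 via λ: add s7.
From s9 via λ: add s11.
No new states can be added; the closed set is {s2, s3, s5, s6, s7, s8, s9, s10, s11, s12}.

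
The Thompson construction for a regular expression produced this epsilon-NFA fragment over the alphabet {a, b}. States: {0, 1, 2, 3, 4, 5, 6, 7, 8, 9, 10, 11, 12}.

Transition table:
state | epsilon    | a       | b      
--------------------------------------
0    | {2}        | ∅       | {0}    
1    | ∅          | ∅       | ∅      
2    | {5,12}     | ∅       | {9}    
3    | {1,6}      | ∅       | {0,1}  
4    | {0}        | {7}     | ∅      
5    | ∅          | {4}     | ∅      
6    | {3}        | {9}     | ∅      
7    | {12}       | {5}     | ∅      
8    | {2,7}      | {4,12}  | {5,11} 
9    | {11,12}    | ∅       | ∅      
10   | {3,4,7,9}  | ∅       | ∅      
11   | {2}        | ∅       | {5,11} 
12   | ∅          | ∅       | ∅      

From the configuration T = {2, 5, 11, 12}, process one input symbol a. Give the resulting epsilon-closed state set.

{0, 2, 4, 5, 12}

5 on a → {4}.
No a-transition from 2, 11, 12.
Union after reading a: {4}.
Now take the epsilon-closure:
From 4 via epsilon: add 0.
From 0 via epsilon: add 2.
From 2 via epsilon: add 5, 12.
No new states can be added; the closed set is {0, 2, 4, 5, 12}.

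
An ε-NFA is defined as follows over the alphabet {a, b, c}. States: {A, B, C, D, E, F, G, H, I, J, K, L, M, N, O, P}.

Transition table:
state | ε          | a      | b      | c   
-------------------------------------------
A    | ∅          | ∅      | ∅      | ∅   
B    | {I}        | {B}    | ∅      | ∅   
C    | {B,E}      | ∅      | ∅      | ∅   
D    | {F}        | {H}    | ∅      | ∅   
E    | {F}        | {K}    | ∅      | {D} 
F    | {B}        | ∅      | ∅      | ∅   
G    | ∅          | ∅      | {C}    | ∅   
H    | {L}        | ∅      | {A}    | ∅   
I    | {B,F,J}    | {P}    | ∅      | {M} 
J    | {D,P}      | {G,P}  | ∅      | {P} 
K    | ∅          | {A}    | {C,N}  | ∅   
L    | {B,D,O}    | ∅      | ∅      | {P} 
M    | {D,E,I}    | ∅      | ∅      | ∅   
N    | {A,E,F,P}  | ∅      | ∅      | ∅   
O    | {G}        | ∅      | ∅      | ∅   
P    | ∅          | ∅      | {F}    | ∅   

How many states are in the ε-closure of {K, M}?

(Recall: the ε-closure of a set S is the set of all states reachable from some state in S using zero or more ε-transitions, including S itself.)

9

Start with {K, M}.
From M via ε: add D, E, I.
From D via ε: add F.
From I via ε: add B, J.
From J via ε: add P.
ε-closure = {B, D, E, F, I, J, K, M, P}, which has 9 states.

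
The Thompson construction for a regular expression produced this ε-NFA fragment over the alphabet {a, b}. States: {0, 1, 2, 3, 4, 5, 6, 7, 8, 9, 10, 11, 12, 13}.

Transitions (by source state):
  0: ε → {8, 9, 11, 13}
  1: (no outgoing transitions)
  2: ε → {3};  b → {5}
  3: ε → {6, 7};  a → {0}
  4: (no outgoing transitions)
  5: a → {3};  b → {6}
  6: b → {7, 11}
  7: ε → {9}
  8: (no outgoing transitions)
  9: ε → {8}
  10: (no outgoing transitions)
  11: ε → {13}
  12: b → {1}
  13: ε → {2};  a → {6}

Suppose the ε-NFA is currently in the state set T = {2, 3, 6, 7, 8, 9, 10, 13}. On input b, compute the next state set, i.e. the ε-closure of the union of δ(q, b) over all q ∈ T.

2 on b → {5}.
6 on b → {7, 11}.
No b-transition from 3, 7, 8, 9, 10, 13.
Union after reading b: {5, 7, 11}.
Now take the ε-closure:
From 7 via ε: add 9.
From 11 via ε: add 13.
From 9 via ε: add 8.
From 13 via ε: add 2.
From 2 via ε: add 3.
From 3 via ε: add 6.
No new states can be added; the closed set is {2, 3, 5, 6, 7, 8, 9, 11, 13}.

{2, 3, 5, 6, 7, 8, 9, 11, 13}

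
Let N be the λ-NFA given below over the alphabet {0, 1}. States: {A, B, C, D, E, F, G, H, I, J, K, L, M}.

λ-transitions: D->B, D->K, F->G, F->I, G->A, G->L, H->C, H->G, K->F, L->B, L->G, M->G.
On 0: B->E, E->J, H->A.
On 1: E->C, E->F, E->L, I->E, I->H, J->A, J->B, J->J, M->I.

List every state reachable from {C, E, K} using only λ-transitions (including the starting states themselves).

Start with {C, E, K}.
From K via λ: add F.
From F via λ: add G, I.
From G via λ: add A, L.
From L via λ: add B.
No new states can be added; the closed set is {A, B, C, E, F, G, I, K, L}.

{A, B, C, E, F, G, I, K, L}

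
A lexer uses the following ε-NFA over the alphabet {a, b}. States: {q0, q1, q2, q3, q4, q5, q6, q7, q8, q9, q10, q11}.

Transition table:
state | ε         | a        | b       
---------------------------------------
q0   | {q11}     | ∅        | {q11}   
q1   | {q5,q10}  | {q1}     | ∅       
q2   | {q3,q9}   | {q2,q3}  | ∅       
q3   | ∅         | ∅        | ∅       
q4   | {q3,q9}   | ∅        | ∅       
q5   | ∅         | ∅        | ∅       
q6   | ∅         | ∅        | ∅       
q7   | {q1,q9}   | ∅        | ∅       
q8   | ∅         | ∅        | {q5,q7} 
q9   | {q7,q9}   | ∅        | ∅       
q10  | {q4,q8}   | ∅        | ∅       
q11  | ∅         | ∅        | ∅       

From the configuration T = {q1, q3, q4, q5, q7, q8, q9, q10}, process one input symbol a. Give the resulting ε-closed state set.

q1 on a → {q1}.
No a-transition from q3, q4, q5, q7, q8, q9, q10.
Union after reading a: {q1}.
Now take the ε-closure:
From q1 via ε: add q5, q10.
From q10 via ε: add q4, q8.
From q4 via ε: add q3, q9.
From q9 via ε: add q7.
No new states can be added; the closed set is {q1, q3, q4, q5, q7, q8, q9, q10}.

{q1, q3, q4, q5, q7, q8, q9, q10}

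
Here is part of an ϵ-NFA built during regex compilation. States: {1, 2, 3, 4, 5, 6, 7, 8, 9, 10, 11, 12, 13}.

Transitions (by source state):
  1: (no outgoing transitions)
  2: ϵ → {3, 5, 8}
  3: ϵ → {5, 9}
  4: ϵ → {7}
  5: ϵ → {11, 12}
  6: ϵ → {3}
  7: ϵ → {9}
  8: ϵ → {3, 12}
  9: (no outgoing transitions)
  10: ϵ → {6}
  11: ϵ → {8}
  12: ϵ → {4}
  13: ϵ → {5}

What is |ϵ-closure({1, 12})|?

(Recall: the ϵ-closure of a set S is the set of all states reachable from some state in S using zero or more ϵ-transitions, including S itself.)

Start with {1, 12}.
From 12 via ϵ: add 4.
From 4 via ϵ: add 7.
From 7 via ϵ: add 9.
ϵ-closure = {1, 4, 7, 9, 12}, which has 5 states.

5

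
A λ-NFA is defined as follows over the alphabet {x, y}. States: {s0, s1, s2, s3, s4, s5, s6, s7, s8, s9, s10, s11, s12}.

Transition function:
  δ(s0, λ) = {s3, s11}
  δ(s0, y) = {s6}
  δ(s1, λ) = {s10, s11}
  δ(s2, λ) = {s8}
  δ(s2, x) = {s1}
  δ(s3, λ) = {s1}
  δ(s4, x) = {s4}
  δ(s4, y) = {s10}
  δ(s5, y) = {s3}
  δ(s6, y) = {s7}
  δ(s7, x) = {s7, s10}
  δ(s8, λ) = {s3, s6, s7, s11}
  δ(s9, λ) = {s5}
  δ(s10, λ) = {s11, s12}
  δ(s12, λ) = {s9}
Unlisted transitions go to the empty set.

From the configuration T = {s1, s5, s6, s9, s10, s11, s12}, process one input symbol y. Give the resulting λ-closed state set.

{s1, s3, s5, s7, s9, s10, s11, s12}

s5 on y → {s3}.
s6 on y → {s7}.
No y-transition from s1, s9, s10, s11, s12.
Union after reading y: {s3, s7}.
Now take the λ-closure:
From s3 via λ: add s1.
From s1 via λ: add s10, s11.
From s10 via λ: add s12.
From s12 via λ: add s9.
From s9 via λ: add s5.
No new states can be added; the closed set is {s1, s3, s5, s7, s9, s10, s11, s12}.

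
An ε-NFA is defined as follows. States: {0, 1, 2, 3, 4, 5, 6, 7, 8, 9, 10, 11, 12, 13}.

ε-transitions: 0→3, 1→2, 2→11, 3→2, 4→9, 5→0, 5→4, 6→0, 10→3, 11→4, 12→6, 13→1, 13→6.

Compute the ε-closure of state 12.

Start with {12}.
From 12 via ε: add 6.
From 6 via ε: add 0.
From 0 via ε: add 3.
From 3 via ε: add 2.
From 2 via ε: add 11.
From 11 via ε: add 4.
From 4 via ε: add 9.
No new states can be added; the closed set is {0, 2, 3, 4, 6, 9, 11, 12}.

{0, 2, 3, 4, 6, 9, 11, 12}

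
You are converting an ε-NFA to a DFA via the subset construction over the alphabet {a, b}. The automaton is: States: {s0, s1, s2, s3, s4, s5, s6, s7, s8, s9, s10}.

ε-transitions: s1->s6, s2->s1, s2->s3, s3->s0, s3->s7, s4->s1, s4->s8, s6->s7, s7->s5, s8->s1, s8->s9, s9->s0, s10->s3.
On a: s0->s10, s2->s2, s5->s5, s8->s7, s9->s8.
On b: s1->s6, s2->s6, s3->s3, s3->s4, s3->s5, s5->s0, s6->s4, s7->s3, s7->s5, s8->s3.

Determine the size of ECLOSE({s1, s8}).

Start with {s1, s8}.
From s1 via ε: add s6.
From s8 via ε: add s9.
From s6 via ε: add s7.
From s9 via ε: add s0.
From s7 via ε: add s5.
ε-closure = {s0, s1, s5, s6, s7, s8, s9}, which has 7 states.

7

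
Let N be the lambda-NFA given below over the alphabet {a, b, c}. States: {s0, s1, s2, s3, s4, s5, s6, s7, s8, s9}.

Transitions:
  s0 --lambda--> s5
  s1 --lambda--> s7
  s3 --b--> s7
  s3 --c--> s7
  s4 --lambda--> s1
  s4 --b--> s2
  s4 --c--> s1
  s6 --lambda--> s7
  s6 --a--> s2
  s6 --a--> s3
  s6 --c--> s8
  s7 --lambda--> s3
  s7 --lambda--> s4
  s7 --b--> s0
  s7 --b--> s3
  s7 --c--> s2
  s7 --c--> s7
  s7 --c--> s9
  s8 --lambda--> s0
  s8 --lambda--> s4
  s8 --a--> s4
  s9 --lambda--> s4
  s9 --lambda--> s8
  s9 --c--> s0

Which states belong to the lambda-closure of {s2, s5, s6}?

{s1, s2, s3, s4, s5, s6, s7}

Start with {s2, s5, s6}.
From s6 via lambda: add s7.
From s7 via lambda: add s3, s4.
From s4 via lambda: add s1.
No new states can be added; the closed set is {s1, s2, s3, s4, s5, s6, s7}.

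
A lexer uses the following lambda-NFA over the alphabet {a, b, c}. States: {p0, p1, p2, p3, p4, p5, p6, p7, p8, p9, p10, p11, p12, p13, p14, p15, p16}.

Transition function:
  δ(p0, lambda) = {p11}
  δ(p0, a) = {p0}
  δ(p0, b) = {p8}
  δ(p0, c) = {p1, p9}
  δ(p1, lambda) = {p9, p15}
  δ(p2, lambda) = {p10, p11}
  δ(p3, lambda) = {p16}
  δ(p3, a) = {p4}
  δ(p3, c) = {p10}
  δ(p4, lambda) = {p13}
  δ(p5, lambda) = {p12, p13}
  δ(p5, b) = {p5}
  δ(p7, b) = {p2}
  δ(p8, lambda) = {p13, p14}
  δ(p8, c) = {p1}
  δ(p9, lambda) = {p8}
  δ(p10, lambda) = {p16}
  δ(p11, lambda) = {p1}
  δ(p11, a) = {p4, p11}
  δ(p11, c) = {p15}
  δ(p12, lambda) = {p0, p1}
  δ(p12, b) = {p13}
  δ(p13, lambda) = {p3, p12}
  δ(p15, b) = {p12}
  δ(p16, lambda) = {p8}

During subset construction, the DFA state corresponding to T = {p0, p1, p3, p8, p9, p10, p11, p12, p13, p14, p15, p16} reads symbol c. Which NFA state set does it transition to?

p0 on c → {p1, p9}.
p3 on c → {p10}.
p8 on c → {p1}.
p11 on c → {p15}.
No c-transition from p1, p9, p10, p12, p13, p14, p15, p16.
Union after reading c: {p1, p9, p10, p15}.
Now take the lambda-closure:
From p9 via lambda: add p8.
From p10 via lambda: add p16.
From p8 via lambda: add p13, p14.
From p13 via lambda: add p3, p12.
From p12 via lambda: add p0.
From p0 via lambda: add p11.
No new states can be added; the closed set is {p0, p1, p3, p8, p9, p10, p11, p12, p13, p14, p15, p16}.

{p0, p1, p3, p8, p9, p10, p11, p12, p13, p14, p15, p16}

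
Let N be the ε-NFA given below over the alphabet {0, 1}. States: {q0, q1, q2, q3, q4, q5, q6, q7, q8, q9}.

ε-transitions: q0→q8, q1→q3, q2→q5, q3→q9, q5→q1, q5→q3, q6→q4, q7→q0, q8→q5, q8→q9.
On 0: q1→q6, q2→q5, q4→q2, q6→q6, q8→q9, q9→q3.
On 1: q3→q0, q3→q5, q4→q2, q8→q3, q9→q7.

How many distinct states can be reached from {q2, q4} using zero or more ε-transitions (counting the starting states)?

6

Start with {q2, q4}.
From q2 via ε: add q5.
From q5 via ε: add q1, q3.
From q3 via ε: add q9.
ε-closure = {q1, q2, q3, q4, q5, q9}, which has 6 states.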